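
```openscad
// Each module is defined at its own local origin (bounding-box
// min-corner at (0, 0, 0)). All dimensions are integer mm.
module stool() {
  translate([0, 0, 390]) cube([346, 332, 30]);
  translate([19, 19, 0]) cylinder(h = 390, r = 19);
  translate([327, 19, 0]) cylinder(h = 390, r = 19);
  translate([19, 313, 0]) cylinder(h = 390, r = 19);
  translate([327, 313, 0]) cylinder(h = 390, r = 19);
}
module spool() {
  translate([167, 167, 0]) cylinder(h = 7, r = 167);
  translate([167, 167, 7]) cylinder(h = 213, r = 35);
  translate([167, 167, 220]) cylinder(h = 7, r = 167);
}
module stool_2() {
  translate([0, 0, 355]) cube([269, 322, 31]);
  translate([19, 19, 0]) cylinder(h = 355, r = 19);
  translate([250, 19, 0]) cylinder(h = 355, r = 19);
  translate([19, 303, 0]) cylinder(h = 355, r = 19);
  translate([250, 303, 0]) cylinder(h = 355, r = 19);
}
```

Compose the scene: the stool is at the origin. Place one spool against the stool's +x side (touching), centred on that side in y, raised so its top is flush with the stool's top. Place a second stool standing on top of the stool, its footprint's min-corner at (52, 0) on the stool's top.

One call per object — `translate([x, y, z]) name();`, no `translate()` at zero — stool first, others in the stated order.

stool();
translate([346, -1, 193]) spool();
translate([52, 0, 420]) stool_2();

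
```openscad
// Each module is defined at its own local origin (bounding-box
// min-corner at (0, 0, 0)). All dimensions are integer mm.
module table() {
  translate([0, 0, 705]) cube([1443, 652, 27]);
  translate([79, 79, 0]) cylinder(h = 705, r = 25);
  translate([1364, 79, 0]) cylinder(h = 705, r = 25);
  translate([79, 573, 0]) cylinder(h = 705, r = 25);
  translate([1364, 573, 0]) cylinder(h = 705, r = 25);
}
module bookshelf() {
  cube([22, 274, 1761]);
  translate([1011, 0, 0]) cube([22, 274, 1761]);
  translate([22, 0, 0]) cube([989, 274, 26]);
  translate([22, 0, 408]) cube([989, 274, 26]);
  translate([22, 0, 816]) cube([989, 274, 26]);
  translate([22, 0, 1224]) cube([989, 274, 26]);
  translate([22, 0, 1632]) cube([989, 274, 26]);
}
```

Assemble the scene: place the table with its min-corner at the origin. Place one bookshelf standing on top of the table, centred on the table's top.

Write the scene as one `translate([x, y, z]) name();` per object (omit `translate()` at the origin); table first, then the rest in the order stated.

table();
translate([205, 189, 732]) bookshelf();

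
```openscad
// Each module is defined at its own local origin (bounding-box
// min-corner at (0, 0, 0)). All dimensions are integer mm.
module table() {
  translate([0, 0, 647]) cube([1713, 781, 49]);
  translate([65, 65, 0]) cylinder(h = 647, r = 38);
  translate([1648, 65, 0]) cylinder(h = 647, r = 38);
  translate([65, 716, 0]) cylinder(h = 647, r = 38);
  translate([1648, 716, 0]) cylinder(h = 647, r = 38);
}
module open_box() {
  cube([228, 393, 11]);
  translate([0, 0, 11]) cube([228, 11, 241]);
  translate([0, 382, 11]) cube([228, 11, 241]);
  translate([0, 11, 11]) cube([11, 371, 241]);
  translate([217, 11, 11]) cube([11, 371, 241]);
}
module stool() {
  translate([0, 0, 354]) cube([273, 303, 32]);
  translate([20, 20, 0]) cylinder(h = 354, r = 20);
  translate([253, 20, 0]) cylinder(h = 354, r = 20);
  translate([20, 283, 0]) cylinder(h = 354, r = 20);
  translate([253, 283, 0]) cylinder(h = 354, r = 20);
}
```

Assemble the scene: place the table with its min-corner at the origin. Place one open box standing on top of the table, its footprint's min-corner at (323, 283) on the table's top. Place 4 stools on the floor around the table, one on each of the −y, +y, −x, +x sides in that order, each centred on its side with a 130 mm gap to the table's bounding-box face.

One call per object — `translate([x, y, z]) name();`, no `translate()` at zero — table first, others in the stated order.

table();
translate([323, 283, 696]) open_box();
translate([720, -433, 0]) stool();
translate([720, 911, 0]) stool();
translate([-403, 239, 0]) stool();
translate([1843, 239, 0]) stool();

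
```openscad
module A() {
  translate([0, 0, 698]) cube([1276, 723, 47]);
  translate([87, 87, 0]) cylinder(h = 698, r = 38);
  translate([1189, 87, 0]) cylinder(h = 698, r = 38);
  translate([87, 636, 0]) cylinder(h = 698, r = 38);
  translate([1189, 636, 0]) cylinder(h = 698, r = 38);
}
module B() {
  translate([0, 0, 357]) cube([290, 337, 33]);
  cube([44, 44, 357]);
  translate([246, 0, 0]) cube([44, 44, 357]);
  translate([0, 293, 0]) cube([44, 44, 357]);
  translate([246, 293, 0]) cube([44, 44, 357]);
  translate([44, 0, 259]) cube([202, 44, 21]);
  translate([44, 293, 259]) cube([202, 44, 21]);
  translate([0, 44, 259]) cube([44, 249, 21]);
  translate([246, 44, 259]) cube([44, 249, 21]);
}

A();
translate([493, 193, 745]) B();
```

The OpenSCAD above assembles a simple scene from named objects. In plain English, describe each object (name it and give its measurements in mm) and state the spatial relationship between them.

A is a table: top 1276 mm (x) × 723 mm (y), 47 mm thick, upper face at z = 745 mm, on four round legs of 76 mm diameter, each leg's bounding box inset 49 mm from the nearest pair of top edges, running from z = 0 to the bottom of the top.

B is a simple wooden stool: a rectangular seat 290 mm (x) by 337 mm (y), 33 mm thick, top face at z = 390 mm, on four square legs, each 44×44 mm in cross-section. The legs rest on z = 0, each flush with a corner of the seat. Four stretchers, 44 mm wide and 21 mm tall, connect adjacent legs with their undersides at z = 259 mm, each running between the inner faces of the legs it joins and aligned with the legs' outer faces on the other axis.

The stool is on top of the table, centred.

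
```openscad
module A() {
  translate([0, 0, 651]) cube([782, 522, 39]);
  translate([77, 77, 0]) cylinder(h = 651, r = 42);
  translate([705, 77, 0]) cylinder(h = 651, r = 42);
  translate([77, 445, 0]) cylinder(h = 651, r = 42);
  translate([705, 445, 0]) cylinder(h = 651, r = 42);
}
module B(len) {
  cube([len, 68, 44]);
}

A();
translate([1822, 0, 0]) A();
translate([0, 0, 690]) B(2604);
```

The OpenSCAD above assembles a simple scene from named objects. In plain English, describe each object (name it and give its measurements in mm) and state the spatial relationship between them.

A is a table: top 782 mm (x) × 522 mm (y), 39 mm thick, upper face at z = 690 mm, on four round legs of 84 mm diameter, each leg's bounding box inset 35 mm from the nearest pair of top edges, running from z = 0 to the bottom of the top.

B is a rectangular beam 2604 mm long (x), 68 mm deep (y), 44 mm thick (z).

The beam spans the tops of two tables placed 1040 mm apart, resting at z = 690 mm.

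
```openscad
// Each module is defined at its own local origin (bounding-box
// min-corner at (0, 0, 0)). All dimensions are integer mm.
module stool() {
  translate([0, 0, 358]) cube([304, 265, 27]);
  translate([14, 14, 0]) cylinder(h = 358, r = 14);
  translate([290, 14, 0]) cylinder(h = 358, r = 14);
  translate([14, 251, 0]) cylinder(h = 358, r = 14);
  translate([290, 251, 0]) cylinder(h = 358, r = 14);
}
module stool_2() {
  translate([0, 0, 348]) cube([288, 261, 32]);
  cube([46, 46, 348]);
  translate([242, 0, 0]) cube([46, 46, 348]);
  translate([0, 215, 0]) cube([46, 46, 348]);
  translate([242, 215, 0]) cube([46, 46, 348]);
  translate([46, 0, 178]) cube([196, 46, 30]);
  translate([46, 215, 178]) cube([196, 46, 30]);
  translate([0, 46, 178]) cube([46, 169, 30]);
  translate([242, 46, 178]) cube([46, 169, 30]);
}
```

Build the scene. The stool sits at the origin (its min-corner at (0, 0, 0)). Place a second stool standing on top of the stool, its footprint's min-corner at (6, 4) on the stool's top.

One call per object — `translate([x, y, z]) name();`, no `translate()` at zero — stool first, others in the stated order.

stool();
translate([6, 4, 385]) stool_2();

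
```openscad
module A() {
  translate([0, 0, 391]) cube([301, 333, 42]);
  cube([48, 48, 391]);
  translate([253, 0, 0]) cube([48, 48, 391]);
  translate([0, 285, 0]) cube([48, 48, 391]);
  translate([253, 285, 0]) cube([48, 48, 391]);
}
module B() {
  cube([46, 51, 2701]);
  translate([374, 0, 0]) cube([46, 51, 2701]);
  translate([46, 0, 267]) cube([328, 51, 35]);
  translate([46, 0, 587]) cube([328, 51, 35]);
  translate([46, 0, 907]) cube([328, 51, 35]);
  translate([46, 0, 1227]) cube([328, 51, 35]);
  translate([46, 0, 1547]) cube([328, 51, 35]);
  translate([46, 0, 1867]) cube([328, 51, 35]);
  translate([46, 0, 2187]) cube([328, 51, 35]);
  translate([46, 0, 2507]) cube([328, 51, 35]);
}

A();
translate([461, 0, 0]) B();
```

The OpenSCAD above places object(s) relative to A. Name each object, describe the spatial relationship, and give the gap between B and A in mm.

The ladder's nearest face is 160 mm from the stool's +x face.

A is a stool. B is a ladder. The ladder is on the floor beside the stool on its +x side. The gap between the ladder and the stool is 160 mm.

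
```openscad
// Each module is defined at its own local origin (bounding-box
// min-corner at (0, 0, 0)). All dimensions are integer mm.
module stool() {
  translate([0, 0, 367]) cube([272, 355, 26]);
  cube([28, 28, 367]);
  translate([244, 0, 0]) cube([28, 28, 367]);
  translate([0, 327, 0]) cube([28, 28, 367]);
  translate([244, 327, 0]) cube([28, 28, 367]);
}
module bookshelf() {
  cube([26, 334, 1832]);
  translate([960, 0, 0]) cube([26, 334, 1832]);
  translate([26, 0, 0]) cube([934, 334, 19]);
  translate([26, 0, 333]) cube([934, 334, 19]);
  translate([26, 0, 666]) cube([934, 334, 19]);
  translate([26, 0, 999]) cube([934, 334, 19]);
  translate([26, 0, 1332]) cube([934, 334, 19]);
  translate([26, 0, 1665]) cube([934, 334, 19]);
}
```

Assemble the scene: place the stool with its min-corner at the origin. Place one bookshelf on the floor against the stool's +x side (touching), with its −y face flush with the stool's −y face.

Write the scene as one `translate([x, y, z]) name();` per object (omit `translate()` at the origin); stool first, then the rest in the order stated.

stool();
translate([272, 0, 0]) bookshelf();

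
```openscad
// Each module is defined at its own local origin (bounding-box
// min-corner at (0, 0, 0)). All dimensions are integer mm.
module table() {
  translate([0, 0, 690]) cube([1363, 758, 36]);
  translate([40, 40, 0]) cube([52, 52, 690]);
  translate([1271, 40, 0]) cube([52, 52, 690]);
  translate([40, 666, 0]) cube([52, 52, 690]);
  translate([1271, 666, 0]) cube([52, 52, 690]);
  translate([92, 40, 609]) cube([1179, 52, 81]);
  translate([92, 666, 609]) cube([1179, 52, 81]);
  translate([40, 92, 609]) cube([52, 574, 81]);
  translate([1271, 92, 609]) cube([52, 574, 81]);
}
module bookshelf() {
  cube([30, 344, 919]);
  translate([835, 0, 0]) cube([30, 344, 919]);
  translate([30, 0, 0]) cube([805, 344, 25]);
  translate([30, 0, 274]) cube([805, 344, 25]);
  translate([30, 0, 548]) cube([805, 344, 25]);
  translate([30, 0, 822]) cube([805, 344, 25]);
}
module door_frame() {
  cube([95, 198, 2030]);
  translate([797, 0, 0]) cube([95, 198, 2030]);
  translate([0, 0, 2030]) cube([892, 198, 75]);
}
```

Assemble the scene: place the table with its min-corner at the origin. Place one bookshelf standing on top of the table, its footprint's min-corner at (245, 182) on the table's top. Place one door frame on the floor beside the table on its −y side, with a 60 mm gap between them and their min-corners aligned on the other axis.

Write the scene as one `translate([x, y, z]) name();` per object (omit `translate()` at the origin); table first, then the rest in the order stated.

table();
translate([245, 182, 726]) bookshelf();
translate([0, -258, 0]) door_frame();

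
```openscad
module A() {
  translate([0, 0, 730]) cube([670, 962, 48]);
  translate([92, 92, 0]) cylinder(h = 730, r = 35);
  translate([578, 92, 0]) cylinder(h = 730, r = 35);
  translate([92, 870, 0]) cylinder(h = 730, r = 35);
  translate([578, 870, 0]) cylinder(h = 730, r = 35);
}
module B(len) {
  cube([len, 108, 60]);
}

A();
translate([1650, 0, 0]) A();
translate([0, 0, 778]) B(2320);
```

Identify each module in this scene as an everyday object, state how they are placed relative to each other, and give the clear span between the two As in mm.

Second table starts at x = 1650; first ends at x = 670; clear span = 1650 − 670 = 980 mm.

A is a table. B is a beam. A beam spans the tops of two tables. The clear span between the two tables is 980 mm.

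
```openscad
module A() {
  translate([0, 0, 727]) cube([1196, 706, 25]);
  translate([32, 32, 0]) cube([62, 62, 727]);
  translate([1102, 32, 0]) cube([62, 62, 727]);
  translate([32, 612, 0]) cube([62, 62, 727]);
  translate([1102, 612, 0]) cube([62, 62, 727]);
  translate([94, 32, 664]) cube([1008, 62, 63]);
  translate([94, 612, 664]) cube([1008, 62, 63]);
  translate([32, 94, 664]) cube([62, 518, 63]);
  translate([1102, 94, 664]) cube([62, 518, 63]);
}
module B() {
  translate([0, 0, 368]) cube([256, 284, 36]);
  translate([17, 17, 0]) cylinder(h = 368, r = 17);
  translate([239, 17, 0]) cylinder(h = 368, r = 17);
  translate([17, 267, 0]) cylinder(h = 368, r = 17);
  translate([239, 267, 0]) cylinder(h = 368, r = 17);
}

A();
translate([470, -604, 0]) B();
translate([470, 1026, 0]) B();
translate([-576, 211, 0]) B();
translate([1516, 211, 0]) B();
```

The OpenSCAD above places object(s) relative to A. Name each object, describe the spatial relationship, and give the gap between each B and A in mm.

A is a table. B is a stool. Four stools sit around the table at the −y, +y, −x, +x sides. The gap between each stool and the table is 320 mm.

Each stool's nearest face is 320 mm from the table's bounding box.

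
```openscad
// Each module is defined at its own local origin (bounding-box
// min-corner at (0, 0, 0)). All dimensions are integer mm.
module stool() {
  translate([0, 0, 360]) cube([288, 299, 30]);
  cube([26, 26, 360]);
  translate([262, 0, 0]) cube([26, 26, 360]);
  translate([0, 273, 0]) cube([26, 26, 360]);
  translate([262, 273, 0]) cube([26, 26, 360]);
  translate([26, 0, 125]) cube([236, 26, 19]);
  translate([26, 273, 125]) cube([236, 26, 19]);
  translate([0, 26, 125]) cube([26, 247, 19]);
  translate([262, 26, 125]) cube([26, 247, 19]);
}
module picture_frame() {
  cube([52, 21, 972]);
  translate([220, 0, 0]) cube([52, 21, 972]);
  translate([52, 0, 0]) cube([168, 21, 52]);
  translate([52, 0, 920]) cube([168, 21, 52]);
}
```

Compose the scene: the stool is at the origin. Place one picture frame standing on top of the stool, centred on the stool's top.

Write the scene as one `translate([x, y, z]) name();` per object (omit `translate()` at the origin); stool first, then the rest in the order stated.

stool();
translate([8, 139, 390]) picture_frame();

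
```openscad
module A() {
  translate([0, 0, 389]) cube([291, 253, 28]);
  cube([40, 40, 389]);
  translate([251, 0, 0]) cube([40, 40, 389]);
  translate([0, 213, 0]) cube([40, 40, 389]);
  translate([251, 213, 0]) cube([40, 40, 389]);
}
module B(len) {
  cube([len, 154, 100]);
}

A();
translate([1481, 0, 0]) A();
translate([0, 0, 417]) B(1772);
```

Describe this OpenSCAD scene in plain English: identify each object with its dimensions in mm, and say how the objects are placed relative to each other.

A is a simple wooden stool: a rectangular seat 291 mm (x) by 253 mm (y), 28 mm thick, top face at z = 417 mm, on four square legs, each 40×40 mm in cross-section. The legs rest on z = 0, each flush with a corner of the seat.

B is a rectangular beam 1772 mm long (x), 154 mm deep (y), 100 mm thick (z).

The beam spans the tops of two stools placed 1190 mm apart, resting at z = 417 mm.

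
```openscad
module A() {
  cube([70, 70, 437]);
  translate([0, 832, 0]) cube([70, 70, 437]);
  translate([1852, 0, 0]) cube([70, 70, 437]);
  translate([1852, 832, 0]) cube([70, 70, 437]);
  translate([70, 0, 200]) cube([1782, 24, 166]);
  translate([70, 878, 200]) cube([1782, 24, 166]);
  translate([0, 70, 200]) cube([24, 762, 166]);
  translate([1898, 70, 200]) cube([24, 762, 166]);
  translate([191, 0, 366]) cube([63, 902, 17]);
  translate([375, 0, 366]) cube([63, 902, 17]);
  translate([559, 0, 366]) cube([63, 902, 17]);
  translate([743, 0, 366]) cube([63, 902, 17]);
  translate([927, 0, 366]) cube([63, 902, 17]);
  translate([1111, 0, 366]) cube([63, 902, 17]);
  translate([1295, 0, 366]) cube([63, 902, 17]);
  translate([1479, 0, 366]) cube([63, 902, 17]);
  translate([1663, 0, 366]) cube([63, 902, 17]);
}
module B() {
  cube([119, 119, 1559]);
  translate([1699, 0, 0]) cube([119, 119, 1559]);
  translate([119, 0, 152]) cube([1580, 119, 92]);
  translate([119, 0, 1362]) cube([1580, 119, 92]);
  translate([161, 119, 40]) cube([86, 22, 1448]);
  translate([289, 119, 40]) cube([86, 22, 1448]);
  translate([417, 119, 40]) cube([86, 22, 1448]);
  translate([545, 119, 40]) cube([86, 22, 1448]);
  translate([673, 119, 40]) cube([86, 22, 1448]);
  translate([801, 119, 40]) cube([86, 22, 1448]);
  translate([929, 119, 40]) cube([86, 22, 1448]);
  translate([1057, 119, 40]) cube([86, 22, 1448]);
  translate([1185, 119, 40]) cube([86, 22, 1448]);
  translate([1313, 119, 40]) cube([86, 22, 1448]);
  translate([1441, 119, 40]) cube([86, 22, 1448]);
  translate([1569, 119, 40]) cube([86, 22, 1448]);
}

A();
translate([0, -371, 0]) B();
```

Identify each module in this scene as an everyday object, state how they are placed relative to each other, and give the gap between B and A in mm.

A is a bed frame. B is a fence section. The fence section is on the floor beside the bed frame on its −y side. The gap between the fence section and the bed frame is 230 mm.

The fence section's nearest face is 230 mm from the bed frame's −y face.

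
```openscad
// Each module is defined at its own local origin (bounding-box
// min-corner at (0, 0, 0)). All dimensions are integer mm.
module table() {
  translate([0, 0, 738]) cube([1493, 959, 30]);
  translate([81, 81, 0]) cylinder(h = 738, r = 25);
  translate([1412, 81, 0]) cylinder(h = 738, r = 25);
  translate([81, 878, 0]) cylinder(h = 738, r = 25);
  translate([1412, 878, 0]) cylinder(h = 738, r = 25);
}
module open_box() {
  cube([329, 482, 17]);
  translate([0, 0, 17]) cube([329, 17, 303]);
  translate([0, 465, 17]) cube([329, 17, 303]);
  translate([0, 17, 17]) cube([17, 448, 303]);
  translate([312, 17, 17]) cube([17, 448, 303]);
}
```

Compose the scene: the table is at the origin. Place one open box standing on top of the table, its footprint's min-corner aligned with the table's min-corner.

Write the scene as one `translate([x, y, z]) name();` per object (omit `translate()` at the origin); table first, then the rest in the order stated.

table();
translate([0, 0, 768]) open_box();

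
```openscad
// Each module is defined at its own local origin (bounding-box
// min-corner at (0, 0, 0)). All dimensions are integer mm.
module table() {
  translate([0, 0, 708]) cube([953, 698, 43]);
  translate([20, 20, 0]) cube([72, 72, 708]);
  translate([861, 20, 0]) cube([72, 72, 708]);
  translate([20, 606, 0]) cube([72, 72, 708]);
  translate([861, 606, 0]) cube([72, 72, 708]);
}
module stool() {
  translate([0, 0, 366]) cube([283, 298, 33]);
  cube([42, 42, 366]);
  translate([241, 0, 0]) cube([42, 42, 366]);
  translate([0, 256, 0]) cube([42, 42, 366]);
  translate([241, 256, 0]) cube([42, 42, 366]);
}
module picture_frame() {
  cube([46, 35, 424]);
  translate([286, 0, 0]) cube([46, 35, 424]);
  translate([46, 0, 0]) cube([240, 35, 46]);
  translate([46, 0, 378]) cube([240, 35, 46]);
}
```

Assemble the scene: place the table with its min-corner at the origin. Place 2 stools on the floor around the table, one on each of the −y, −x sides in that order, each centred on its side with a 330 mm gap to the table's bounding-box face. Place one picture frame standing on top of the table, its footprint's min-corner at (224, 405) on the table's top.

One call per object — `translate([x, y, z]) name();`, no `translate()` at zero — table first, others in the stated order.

table();
translate([335, -628, 0]) stool();
translate([-613, 200, 0]) stool();
translate([224, 405, 751]) picture_frame();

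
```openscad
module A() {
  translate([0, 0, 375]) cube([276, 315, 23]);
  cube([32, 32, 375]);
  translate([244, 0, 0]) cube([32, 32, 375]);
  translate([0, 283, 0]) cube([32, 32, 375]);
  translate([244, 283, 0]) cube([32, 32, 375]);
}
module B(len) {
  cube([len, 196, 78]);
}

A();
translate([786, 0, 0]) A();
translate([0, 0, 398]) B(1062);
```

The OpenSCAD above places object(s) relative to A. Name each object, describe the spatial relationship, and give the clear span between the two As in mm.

Second stool starts at x = 786; first ends at x = 276; clear span = 786 − 276 = 510 mm.

A is a stool. B is a beam. A beam spans the tops of two stools. The clear span between the two stools is 510 mm.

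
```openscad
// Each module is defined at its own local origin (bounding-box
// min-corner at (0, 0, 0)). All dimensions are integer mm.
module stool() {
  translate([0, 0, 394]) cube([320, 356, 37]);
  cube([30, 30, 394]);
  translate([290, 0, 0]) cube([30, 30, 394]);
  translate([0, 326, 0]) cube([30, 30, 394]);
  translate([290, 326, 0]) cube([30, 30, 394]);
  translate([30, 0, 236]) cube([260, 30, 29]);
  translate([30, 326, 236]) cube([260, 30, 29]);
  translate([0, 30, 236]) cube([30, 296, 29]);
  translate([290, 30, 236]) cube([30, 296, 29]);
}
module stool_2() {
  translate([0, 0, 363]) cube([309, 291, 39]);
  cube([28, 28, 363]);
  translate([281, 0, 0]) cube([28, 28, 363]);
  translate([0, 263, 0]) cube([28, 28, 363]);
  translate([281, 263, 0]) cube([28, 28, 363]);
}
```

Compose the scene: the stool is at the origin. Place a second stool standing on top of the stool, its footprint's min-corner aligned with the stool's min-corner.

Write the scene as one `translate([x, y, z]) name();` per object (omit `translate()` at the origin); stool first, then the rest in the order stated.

stool();
translate([0, 0, 431]) stool_2();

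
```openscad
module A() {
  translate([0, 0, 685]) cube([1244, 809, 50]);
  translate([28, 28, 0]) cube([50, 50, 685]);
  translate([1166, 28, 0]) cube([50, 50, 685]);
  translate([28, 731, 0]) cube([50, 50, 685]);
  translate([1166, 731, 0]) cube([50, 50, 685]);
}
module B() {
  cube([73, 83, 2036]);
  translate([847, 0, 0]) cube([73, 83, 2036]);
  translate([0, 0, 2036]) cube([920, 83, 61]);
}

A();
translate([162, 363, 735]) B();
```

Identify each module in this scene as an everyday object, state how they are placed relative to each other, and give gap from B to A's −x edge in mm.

A is a table. B is a door frame. The door frame is on top of the table, centred. The gap from the door frame to the table's −x edge is 162 mm.

The door frame's min-x is at 162; the table's min-x is 0; gap = 162 mm.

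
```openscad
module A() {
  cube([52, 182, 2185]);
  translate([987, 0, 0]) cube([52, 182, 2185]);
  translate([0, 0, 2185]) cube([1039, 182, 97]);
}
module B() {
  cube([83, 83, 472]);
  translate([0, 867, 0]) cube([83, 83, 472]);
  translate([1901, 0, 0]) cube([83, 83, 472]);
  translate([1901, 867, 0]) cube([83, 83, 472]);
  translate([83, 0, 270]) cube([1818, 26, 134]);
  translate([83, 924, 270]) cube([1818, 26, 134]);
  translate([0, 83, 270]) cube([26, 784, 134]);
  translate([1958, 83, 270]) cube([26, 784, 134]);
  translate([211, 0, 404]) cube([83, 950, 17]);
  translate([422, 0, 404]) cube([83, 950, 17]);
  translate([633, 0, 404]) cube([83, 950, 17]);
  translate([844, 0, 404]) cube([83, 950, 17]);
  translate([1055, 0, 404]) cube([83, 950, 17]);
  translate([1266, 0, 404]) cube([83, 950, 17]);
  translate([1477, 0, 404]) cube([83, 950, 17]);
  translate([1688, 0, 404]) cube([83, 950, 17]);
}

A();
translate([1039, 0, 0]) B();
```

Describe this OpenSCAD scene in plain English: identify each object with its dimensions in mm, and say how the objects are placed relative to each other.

A is a rectangular door frame: two vertical jambs of 52×182 mm section, 2185 mm tall, with a clear opening 935 mm wide between their inner faces. A header 97 mm tall and 182 mm deep lies on top of the jambs and spans the full outside width.

B is a bed frame 1984 mm long (x) by 950 mm wide (y). Four 83×83 mm corner posts, 472 mm tall, at the corners of the footprint. Four rails of 26 mm thickness and 134 mm height run between adjacent posts with their undersides at z = 270 mm, their outer faces flush with the outside of the frame (the two x-running rails run between the posts' inner faces; the two y-running rails run between the posts' inner faces). 8 slats, each 83 mm wide (x) and 17 mm thick, lie across the top of the two x-running rails, running the full 950 mm width of the frame in y; the slats are evenly spaced along x between the inner faces of the end posts with equal gaps (rounded down to the nearest mm) at the −x end and between each pair — any rounding remainder accumulates at the +x end.

The bed frame is against the door frame's +x side, with their −y faces flush.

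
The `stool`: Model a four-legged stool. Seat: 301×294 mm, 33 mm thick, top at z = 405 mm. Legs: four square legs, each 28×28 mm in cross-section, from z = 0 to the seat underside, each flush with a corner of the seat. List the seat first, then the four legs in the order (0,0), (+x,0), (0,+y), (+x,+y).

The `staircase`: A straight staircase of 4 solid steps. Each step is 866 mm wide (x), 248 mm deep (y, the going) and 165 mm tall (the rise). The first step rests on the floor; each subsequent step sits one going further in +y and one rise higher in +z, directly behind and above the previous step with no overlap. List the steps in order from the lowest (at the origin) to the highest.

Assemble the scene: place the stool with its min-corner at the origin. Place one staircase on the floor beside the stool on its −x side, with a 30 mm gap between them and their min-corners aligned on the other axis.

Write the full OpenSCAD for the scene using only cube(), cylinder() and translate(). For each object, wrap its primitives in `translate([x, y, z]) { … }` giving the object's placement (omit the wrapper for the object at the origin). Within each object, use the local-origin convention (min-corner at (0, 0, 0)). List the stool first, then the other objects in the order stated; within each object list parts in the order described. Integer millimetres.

translate([0, 0, 372]) cube([301, 294, 33]);
cube([28, 28, 372]);
translate([273, 0, 0]) cube([28, 28, 372]);
translate([0, 266, 0]) cube([28, 28, 372]);
translate([273, 266, 0]) cube([28, 28, 372]);
translate([-896, 0, 0]) {
  cube([866, 248, 165]);
  translate([0, 248, 165]) cube([866, 248, 165]);
  translate([0, 496, 330]) cube([866, 248, 165]);
  translate([0, 744, 495]) cube([866, 248, 165]);
}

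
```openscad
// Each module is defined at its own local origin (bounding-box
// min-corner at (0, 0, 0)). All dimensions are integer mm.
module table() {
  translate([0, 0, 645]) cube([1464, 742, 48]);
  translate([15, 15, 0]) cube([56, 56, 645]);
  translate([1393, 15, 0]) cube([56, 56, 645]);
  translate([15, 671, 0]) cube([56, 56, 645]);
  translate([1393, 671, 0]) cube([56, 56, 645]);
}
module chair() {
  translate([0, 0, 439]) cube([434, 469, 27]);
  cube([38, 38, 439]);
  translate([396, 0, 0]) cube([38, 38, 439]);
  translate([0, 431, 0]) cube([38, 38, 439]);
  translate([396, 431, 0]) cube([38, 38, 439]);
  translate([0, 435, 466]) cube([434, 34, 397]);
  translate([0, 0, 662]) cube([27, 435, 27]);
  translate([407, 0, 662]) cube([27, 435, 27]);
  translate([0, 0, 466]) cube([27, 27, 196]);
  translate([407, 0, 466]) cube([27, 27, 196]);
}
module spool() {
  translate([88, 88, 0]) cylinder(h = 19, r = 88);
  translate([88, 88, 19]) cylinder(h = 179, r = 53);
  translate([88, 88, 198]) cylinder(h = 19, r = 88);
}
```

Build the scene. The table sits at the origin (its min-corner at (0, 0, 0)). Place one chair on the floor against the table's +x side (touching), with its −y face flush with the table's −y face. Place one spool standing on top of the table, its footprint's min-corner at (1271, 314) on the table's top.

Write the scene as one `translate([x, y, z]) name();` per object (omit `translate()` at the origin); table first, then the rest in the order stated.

table();
translate([1464, 0, 0]) chair();
translate([1271, 314, 693]) spool();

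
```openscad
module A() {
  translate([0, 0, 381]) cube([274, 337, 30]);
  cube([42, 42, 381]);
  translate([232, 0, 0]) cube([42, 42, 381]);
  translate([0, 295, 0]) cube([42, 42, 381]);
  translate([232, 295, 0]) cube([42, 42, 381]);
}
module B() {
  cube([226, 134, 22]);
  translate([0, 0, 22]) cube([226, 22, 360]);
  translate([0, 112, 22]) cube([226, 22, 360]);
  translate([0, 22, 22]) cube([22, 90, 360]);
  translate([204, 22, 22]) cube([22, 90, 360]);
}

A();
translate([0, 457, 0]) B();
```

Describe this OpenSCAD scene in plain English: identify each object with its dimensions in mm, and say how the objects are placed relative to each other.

A is a four-legged stool. The seat is a 274×337×30 mm slab whose top surface is at z = 411 mm; four square legs, each 42×42 mm in cross-section, run from the floor (z = 0) to the underside of the seat, each flush with a corner of the seat.

B is an open storage box with external size 226×134×382 mm and wall thickness 22 mm (the base is also 22 mm thick). The base covers the whole footprint; the four walls stand on the base, with the y-facing walls full-width and the x-facing walls fitting between their inner faces.

The open box is on the floor beside the stool on its +y side.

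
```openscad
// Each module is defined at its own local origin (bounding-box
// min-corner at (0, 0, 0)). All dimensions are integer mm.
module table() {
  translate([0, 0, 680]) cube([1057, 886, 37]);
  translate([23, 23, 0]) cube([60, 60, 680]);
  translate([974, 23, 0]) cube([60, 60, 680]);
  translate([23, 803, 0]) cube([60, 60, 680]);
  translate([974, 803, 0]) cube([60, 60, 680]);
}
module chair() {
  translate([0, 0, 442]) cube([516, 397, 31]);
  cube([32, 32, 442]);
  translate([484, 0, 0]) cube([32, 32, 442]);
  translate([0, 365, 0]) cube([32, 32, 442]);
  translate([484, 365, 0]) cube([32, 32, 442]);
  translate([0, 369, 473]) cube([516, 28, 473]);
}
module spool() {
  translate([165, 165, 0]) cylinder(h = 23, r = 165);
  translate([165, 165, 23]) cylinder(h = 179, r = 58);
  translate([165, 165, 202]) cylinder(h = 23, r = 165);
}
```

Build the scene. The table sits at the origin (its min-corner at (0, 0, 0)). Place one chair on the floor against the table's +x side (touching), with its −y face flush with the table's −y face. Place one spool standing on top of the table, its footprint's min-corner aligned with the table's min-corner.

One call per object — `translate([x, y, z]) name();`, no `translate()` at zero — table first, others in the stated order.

table();
translate([1057, 0, 0]) chair();
translate([0, 0, 717]) spool();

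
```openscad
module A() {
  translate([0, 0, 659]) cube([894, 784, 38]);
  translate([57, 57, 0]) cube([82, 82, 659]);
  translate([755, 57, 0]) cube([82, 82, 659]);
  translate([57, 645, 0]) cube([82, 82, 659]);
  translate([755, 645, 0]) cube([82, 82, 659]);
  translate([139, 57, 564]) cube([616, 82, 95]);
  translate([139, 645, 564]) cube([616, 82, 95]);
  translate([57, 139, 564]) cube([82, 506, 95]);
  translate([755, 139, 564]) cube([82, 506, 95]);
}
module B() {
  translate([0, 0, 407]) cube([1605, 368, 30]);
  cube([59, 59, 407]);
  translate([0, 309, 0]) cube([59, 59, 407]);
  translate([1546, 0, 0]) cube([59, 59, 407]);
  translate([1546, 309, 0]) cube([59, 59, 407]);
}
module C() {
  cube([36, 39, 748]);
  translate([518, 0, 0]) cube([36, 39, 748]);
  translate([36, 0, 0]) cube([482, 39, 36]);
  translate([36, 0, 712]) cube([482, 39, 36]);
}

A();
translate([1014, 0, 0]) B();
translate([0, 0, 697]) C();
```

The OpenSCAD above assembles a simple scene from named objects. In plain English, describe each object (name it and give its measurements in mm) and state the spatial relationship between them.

A is a table with a 894×784 mm rectangular top, 38 mm thick, top surface at z = 697 mm, supported by four 82×82 mm square legs, each inset 57 mm from the nearest pair of top edges, running from the floor. Four apron rails, 82 mm thick and 95 mm tall, run between adjacent legs with their top edges flush with the underside of the top and their outer faces flush with the legs' outer faces.

B is a long wooden bench with a 1605 mm (x) × 368 mm (y) seat, 30 mm thick, its top surface 437 mm above the floor. Four 59 mm square legs at the seat corners, flush with the edges, run from z = 0 to the seat underside.

C is a rectangular picture frame lying in the x–z plane (depth along y). The opening is 482 mm wide (x) by 676 mm tall (z), surrounded by a border 36 mm wide on all four sides. The frame is 39 mm deep and is made of two full-height vertical stiles with two horizontal rails fitted between them.

The bench is on the floor beside the table on its +x side. The picture frame is on top of the table.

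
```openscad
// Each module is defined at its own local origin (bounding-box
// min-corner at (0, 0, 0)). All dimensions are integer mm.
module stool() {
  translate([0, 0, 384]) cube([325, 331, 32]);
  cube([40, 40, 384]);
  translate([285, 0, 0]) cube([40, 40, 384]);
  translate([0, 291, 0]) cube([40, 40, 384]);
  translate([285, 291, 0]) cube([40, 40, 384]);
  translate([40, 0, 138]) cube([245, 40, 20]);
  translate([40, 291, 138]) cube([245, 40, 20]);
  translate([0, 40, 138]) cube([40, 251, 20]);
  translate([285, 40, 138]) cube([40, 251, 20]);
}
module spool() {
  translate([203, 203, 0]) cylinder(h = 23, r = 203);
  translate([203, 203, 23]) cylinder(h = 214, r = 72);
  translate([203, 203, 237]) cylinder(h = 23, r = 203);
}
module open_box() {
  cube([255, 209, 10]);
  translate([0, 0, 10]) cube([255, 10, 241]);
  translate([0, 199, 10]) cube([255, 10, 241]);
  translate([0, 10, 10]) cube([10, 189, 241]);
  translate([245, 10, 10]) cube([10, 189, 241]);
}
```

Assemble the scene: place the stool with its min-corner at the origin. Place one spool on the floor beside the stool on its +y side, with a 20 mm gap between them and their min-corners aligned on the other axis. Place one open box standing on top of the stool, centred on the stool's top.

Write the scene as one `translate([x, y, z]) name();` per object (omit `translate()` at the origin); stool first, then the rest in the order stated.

stool();
translate([0, 351, 0]) spool();
translate([35, 61, 416]) open_box();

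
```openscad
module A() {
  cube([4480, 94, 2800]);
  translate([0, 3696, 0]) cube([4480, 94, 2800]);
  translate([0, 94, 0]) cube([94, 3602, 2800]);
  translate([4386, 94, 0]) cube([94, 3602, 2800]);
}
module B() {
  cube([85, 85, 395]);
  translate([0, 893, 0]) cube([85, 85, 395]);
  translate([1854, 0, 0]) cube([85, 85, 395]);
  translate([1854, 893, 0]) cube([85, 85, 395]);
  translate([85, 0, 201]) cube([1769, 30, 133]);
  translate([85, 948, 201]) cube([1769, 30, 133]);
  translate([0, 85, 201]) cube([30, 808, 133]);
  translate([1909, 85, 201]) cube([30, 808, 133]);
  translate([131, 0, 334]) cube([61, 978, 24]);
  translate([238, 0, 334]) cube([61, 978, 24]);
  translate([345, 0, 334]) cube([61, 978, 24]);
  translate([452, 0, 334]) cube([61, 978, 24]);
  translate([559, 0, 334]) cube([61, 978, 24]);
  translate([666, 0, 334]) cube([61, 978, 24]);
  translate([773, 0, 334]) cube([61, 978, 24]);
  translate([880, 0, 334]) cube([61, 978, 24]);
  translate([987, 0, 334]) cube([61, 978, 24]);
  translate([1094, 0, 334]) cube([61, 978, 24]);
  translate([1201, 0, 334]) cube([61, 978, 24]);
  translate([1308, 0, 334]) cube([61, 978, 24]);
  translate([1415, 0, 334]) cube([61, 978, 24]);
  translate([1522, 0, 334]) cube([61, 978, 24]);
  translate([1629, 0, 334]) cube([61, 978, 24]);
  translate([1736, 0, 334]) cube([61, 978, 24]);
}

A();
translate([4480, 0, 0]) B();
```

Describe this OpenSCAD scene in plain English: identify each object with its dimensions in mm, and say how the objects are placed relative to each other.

A is the wall frame of a small rectangular building: four walls, each 2800 mm tall and 94 mm thick, enclosing a footprint 4480 mm (x) by 3790 mm (y) outside-to-outside, with no floor or roof. The front and back walls (the −y and +y sides) span the full width; the two side walls fit between them.

B is a bed frame 1939 mm long (x) by 978 mm wide (y). Four 85×85 mm corner posts, 395 mm tall, at the corners of the footprint. Four rails of 30 mm thickness and 133 mm height run between adjacent posts with their undersides at z = 201 mm, their outer faces flush with the outside of the frame (the two x-running rails run between the posts' inner faces; the two y-running rails run between the posts' inner faces). 16 slats, each 61 mm wide (x) and 24 mm thick, lie across the top of the two x-running rails, running the full 978 mm width of the frame in y; the slats are evenly spaced along x between the inner faces of the end posts with equal gaps (rounded down to the nearest mm) at the −x end and between each pair — any rounding remainder accumulates at the +x end.

The bed frame is against the house frame's +x side, with their −y faces flush.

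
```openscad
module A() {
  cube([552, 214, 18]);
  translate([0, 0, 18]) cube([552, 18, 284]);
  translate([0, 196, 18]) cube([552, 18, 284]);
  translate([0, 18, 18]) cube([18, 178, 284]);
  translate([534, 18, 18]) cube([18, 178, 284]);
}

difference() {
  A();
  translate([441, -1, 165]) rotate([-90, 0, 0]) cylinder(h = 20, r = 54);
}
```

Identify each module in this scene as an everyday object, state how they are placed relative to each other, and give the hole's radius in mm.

A is an open box. The open box has a circular hole through its front wall. The hole's radius is 54 mm.

The subtracted cylinder has r = 54 mm.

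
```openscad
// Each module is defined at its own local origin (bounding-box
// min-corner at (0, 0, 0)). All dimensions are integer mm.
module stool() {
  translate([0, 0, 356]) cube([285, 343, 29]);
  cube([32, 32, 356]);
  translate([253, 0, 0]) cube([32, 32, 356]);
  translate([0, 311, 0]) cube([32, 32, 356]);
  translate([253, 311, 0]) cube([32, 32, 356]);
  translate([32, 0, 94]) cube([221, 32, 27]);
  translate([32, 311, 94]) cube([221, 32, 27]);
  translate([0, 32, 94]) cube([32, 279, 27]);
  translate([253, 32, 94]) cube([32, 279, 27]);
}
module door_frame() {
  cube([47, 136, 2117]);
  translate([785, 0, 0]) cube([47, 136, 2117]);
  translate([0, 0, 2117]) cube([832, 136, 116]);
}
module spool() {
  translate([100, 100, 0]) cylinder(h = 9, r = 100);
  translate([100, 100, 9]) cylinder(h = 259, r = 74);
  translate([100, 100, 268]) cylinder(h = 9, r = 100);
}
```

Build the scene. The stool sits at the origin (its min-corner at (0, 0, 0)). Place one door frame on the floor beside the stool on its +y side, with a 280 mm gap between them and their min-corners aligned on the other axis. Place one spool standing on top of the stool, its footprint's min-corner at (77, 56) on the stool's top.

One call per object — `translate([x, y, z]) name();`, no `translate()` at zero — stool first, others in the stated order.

stool();
translate([0, 623, 0]) door_frame();
translate([77, 56, 385]) spool();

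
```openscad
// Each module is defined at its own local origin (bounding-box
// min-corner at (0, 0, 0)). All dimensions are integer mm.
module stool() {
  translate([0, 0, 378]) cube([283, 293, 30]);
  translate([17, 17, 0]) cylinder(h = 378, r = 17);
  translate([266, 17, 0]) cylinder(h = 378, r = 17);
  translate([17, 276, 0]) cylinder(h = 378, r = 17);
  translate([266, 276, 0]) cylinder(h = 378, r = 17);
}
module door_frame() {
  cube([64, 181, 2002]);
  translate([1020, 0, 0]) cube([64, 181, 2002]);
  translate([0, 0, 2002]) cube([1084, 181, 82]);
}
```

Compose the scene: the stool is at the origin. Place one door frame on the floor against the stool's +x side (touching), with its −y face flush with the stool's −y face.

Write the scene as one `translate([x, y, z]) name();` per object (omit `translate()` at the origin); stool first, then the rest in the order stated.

stool();
translate([283, 0, 0]) door_frame();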